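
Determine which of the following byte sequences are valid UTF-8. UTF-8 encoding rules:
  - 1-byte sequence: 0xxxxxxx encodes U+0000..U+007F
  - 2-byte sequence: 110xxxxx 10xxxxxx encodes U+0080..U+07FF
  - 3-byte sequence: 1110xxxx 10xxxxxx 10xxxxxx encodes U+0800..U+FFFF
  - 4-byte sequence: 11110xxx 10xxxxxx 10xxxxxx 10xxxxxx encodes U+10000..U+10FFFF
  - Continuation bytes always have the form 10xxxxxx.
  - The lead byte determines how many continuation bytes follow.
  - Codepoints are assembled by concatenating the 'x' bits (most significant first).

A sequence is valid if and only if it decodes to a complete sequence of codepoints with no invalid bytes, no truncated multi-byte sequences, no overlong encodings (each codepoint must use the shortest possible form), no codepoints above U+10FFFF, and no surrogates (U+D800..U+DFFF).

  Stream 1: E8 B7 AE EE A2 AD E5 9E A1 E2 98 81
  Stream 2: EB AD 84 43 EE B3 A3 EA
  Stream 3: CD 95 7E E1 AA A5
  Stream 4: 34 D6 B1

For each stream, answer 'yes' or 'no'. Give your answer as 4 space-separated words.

Answer: yes no yes yes

Derivation:
Stream 1: decodes cleanly. VALID
Stream 2: error at byte offset 8. INVALID
Stream 3: decodes cleanly. VALID
Stream 4: decodes cleanly. VALID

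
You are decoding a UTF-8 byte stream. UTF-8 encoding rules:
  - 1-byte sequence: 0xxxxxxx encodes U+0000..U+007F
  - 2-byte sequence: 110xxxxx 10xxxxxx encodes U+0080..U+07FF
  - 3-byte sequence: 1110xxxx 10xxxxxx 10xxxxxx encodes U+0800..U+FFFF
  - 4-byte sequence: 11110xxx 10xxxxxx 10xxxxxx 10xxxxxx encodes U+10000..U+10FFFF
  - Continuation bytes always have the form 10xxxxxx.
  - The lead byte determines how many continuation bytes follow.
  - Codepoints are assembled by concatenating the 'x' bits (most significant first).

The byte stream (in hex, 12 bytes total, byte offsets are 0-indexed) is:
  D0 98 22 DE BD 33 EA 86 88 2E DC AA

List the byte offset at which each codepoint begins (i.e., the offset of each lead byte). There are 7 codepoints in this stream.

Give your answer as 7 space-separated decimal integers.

Answer: 0 2 3 5 6 9 10

Derivation:
Byte[0]=D0: 2-byte lead, need 1 cont bytes. acc=0x10
Byte[1]=98: continuation. acc=(acc<<6)|0x18=0x418
Completed: cp=U+0418 (starts at byte 0)
Byte[2]=22: 1-byte ASCII. cp=U+0022
Byte[3]=DE: 2-byte lead, need 1 cont bytes. acc=0x1E
Byte[4]=BD: continuation. acc=(acc<<6)|0x3D=0x7BD
Completed: cp=U+07BD (starts at byte 3)
Byte[5]=33: 1-byte ASCII. cp=U+0033
Byte[6]=EA: 3-byte lead, need 2 cont bytes. acc=0xA
Byte[7]=86: continuation. acc=(acc<<6)|0x06=0x286
Byte[8]=88: continuation. acc=(acc<<6)|0x08=0xA188
Completed: cp=U+A188 (starts at byte 6)
Byte[9]=2E: 1-byte ASCII. cp=U+002E
Byte[10]=DC: 2-byte lead, need 1 cont bytes. acc=0x1C
Byte[11]=AA: continuation. acc=(acc<<6)|0x2A=0x72A
Completed: cp=U+072A (starts at byte 10)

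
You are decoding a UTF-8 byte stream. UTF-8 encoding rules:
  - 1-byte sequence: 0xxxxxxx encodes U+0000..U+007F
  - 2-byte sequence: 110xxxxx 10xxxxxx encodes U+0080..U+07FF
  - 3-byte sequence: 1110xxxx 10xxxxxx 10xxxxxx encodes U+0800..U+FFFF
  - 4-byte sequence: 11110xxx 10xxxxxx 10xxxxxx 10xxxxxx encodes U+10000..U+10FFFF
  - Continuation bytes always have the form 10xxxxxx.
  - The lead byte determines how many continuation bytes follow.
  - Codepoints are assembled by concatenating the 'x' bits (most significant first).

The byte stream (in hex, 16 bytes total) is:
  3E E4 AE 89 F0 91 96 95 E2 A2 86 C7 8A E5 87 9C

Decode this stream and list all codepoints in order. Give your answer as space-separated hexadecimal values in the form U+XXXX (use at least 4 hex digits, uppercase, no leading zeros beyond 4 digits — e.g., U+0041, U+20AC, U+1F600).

Byte[0]=3E: 1-byte ASCII. cp=U+003E
Byte[1]=E4: 3-byte lead, need 2 cont bytes. acc=0x4
Byte[2]=AE: continuation. acc=(acc<<6)|0x2E=0x12E
Byte[3]=89: continuation. acc=(acc<<6)|0x09=0x4B89
Completed: cp=U+4B89 (starts at byte 1)
Byte[4]=F0: 4-byte lead, need 3 cont bytes. acc=0x0
Byte[5]=91: continuation. acc=(acc<<6)|0x11=0x11
Byte[6]=96: continuation. acc=(acc<<6)|0x16=0x456
Byte[7]=95: continuation. acc=(acc<<6)|0x15=0x11595
Completed: cp=U+11595 (starts at byte 4)
Byte[8]=E2: 3-byte lead, need 2 cont bytes. acc=0x2
Byte[9]=A2: continuation. acc=(acc<<6)|0x22=0xA2
Byte[10]=86: continuation. acc=(acc<<6)|0x06=0x2886
Completed: cp=U+2886 (starts at byte 8)
Byte[11]=C7: 2-byte lead, need 1 cont bytes. acc=0x7
Byte[12]=8A: continuation. acc=(acc<<6)|0x0A=0x1CA
Completed: cp=U+01CA (starts at byte 11)
Byte[13]=E5: 3-byte lead, need 2 cont bytes. acc=0x5
Byte[14]=87: continuation. acc=(acc<<6)|0x07=0x147
Byte[15]=9C: continuation. acc=(acc<<6)|0x1C=0x51DC
Completed: cp=U+51DC (starts at byte 13)

Answer: U+003E U+4B89 U+11595 U+2886 U+01CA U+51DC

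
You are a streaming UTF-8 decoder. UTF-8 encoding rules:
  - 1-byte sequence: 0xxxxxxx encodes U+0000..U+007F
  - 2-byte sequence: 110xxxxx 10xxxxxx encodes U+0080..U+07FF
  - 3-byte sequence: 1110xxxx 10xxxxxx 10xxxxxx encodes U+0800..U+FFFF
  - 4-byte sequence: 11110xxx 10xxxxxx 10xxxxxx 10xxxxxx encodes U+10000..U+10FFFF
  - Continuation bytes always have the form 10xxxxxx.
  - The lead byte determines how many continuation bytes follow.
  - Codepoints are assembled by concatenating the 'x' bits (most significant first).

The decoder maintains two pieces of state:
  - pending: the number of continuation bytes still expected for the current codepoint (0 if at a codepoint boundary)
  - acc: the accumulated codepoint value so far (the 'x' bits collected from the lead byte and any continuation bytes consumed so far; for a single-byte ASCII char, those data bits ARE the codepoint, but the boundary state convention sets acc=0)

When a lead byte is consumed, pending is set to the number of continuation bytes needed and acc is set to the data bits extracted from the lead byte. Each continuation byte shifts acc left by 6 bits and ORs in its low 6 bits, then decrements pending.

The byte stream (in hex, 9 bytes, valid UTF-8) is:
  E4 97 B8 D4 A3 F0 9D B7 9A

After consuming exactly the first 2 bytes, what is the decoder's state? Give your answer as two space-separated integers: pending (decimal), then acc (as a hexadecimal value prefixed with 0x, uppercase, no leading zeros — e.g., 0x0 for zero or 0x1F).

Byte[0]=E4: 3-byte lead. pending=2, acc=0x4
Byte[1]=97: continuation. acc=(acc<<6)|0x17=0x117, pending=1

Answer: 1 0x117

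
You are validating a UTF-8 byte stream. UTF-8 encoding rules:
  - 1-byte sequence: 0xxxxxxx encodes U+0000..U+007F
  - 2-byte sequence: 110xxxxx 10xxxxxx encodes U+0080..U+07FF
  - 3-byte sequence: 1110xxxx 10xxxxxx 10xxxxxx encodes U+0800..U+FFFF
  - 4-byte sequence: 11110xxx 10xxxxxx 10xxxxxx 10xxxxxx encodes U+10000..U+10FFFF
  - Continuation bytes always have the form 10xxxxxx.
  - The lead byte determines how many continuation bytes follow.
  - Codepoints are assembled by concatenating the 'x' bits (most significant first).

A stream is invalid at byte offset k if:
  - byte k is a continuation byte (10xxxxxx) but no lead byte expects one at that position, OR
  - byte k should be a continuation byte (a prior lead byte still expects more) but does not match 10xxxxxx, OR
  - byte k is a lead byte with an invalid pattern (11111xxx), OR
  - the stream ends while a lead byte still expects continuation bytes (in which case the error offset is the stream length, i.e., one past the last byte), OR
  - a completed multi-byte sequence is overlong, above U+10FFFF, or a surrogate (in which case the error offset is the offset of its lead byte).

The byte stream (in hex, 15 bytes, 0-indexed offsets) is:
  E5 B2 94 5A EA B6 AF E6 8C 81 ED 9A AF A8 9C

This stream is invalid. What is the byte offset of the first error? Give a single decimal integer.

Byte[0]=E5: 3-byte lead, need 2 cont bytes. acc=0x5
Byte[1]=B2: continuation. acc=(acc<<6)|0x32=0x172
Byte[2]=94: continuation. acc=(acc<<6)|0x14=0x5C94
Completed: cp=U+5C94 (starts at byte 0)
Byte[3]=5A: 1-byte ASCII. cp=U+005A
Byte[4]=EA: 3-byte lead, need 2 cont bytes. acc=0xA
Byte[5]=B6: continuation. acc=(acc<<6)|0x36=0x2B6
Byte[6]=AF: continuation. acc=(acc<<6)|0x2F=0xADAF
Completed: cp=U+ADAF (starts at byte 4)
Byte[7]=E6: 3-byte lead, need 2 cont bytes. acc=0x6
Byte[8]=8C: continuation. acc=(acc<<6)|0x0C=0x18C
Byte[9]=81: continuation. acc=(acc<<6)|0x01=0x6301
Completed: cp=U+6301 (starts at byte 7)
Byte[10]=ED: 3-byte lead, need 2 cont bytes. acc=0xD
Byte[11]=9A: continuation. acc=(acc<<6)|0x1A=0x35A
Byte[12]=AF: continuation. acc=(acc<<6)|0x2F=0xD6AF
Completed: cp=U+D6AF (starts at byte 10)
Byte[13]=A8: INVALID lead byte (not 0xxx/110x/1110/11110)

Answer: 13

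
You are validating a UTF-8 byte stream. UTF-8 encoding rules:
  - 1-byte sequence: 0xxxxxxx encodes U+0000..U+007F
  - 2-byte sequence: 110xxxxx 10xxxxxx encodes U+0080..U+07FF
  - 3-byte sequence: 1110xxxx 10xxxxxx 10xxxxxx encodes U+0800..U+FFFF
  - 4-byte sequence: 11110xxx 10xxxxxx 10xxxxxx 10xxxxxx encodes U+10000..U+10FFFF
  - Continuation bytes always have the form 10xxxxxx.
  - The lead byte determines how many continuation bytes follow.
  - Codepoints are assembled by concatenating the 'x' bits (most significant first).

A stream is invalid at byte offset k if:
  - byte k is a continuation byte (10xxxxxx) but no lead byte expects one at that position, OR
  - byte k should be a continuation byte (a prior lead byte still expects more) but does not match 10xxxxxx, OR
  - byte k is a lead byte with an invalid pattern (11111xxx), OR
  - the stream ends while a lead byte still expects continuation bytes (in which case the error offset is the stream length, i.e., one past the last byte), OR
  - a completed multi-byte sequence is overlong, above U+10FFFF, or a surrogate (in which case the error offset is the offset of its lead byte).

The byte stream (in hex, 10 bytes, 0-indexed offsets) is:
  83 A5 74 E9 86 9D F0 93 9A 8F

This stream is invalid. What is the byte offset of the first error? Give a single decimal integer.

Byte[0]=83: INVALID lead byte (not 0xxx/110x/1110/11110)

Answer: 0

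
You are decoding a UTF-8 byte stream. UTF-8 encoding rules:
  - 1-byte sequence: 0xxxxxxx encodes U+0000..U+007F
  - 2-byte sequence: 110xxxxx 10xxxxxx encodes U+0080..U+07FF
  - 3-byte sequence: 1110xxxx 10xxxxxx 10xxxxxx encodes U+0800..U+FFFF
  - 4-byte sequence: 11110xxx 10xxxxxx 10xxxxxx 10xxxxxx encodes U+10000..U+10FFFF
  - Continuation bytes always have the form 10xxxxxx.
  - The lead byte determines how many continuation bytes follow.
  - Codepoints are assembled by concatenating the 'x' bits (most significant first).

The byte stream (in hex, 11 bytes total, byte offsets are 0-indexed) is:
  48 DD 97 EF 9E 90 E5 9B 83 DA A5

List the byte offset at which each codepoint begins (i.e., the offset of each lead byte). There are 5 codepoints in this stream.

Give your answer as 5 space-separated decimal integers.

Answer: 0 1 3 6 9

Derivation:
Byte[0]=48: 1-byte ASCII. cp=U+0048
Byte[1]=DD: 2-byte lead, need 1 cont bytes. acc=0x1D
Byte[2]=97: continuation. acc=(acc<<6)|0x17=0x757
Completed: cp=U+0757 (starts at byte 1)
Byte[3]=EF: 3-byte lead, need 2 cont bytes. acc=0xF
Byte[4]=9E: continuation. acc=(acc<<6)|0x1E=0x3DE
Byte[5]=90: continuation. acc=(acc<<6)|0x10=0xF790
Completed: cp=U+F790 (starts at byte 3)
Byte[6]=E5: 3-byte lead, need 2 cont bytes. acc=0x5
Byte[7]=9B: continuation. acc=(acc<<6)|0x1B=0x15B
Byte[8]=83: continuation. acc=(acc<<6)|0x03=0x56C3
Completed: cp=U+56C3 (starts at byte 6)
Byte[9]=DA: 2-byte lead, need 1 cont bytes. acc=0x1A
Byte[10]=A5: continuation. acc=(acc<<6)|0x25=0x6A5
Completed: cp=U+06A5 (starts at byte 9)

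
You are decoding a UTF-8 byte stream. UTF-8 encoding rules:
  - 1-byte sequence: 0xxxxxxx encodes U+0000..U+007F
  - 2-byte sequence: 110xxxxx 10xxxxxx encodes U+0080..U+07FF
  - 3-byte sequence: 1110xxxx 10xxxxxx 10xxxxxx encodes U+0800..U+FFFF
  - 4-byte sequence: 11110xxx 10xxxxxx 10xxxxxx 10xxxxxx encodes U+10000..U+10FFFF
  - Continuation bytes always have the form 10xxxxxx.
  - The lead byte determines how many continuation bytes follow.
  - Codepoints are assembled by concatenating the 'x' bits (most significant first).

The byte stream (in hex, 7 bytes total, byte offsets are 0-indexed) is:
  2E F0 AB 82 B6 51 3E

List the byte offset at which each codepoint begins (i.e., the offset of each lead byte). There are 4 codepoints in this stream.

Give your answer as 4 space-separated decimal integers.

Answer: 0 1 5 6

Derivation:
Byte[0]=2E: 1-byte ASCII. cp=U+002E
Byte[1]=F0: 4-byte lead, need 3 cont bytes. acc=0x0
Byte[2]=AB: continuation. acc=(acc<<6)|0x2B=0x2B
Byte[3]=82: continuation. acc=(acc<<6)|0x02=0xAC2
Byte[4]=B6: continuation. acc=(acc<<6)|0x36=0x2B0B6
Completed: cp=U+2B0B6 (starts at byte 1)
Byte[5]=51: 1-byte ASCII. cp=U+0051
Byte[6]=3E: 1-byte ASCII. cp=U+003E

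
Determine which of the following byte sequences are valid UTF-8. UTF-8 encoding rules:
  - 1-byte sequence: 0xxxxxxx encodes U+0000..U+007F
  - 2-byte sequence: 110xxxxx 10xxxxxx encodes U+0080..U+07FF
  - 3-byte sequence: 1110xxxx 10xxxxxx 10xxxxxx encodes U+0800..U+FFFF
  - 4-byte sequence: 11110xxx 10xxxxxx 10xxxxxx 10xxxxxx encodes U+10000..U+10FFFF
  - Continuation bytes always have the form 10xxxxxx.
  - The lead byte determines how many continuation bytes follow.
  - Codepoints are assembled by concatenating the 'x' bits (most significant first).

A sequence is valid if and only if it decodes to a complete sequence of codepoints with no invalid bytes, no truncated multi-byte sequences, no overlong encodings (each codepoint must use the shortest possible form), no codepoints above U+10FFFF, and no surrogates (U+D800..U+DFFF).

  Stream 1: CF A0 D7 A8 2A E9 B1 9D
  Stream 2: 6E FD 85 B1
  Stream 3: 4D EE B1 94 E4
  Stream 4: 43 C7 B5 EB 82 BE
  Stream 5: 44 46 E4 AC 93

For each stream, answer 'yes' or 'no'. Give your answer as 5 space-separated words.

Stream 1: decodes cleanly. VALID
Stream 2: error at byte offset 1. INVALID
Stream 3: error at byte offset 5. INVALID
Stream 4: decodes cleanly. VALID
Stream 5: decodes cleanly. VALID

Answer: yes no no yes yes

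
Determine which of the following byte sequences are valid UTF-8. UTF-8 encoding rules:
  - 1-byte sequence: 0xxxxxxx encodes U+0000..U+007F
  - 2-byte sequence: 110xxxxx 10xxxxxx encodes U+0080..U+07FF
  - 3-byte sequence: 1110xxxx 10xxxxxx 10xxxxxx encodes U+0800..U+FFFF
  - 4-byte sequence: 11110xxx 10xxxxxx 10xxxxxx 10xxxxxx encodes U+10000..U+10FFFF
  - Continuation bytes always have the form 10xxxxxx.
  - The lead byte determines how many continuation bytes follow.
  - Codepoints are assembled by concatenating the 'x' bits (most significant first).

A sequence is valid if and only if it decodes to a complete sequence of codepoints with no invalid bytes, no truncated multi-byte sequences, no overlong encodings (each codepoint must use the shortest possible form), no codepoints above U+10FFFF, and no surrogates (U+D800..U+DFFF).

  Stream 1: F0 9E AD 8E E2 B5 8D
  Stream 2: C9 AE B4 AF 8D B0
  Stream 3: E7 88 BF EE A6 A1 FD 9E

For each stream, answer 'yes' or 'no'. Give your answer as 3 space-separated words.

Answer: yes no no

Derivation:
Stream 1: decodes cleanly. VALID
Stream 2: error at byte offset 2. INVALID
Stream 3: error at byte offset 6. INVALID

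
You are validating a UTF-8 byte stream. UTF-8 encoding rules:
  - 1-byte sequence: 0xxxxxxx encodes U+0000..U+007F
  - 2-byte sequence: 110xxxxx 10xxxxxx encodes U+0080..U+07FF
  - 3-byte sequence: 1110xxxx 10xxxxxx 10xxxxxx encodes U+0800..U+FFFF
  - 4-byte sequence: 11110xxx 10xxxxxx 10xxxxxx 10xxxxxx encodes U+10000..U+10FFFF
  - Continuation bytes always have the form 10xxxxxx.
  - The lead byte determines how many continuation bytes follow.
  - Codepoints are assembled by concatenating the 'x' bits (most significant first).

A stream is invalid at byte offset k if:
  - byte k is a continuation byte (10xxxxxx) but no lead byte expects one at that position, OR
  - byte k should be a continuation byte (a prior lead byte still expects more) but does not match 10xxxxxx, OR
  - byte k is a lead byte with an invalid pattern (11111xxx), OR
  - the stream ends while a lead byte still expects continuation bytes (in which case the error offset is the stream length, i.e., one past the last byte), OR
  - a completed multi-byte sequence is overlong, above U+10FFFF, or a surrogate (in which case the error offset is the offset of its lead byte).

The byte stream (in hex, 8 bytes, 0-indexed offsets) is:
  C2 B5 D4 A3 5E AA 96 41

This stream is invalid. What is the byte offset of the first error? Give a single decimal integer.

Answer: 5

Derivation:
Byte[0]=C2: 2-byte lead, need 1 cont bytes. acc=0x2
Byte[1]=B5: continuation. acc=(acc<<6)|0x35=0xB5
Completed: cp=U+00B5 (starts at byte 0)
Byte[2]=D4: 2-byte lead, need 1 cont bytes. acc=0x14
Byte[3]=A3: continuation. acc=(acc<<6)|0x23=0x523
Completed: cp=U+0523 (starts at byte 2)
Byte[4]=5E: 1-byte ASCII. cp=U+005E
Byte[5]=AA: INVALID lead byte (not 0xxx/110x/1110/11110)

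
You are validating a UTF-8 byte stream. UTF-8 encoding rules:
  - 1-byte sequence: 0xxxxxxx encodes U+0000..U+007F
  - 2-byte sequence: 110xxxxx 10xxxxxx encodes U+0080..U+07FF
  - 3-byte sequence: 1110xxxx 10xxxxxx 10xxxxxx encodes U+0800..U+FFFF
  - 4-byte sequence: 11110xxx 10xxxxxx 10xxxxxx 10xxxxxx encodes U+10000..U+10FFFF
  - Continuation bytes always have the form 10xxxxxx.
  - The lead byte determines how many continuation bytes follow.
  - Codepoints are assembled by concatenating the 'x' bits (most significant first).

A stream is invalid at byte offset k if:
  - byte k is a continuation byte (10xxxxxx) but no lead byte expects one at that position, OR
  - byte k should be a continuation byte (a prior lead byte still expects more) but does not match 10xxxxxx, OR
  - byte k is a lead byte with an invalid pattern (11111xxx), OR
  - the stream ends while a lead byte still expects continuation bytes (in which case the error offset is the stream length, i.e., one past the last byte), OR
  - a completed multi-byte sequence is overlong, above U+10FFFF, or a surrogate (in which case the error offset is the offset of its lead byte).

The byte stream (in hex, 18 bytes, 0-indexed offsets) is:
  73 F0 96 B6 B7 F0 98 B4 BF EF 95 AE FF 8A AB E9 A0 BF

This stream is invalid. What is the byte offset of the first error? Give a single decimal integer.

Byte[0]=73: 1-byte ASCII. cp=U+0073
Byte[1]=F0: 4-byte lead, need 3 cont bytes. acc=0x0
Byte[2]=96: continuation. acc=(acc<<6)|0x16=0x16
Byte[3]=B6: continuation. acc=(acc<<6)|0x36=0x5B6
Byte[4]=B7: continuation. acc=(acc<<6)|0x37=0x16DB7
Completed: cp=U+16DB7 (starts at byte 1)
Byte[5]=F0: 4-byte lead, need 3 cont bytes. acc=0x0
Byte[6]=98: continuation. acc=(acc<<6)|0x18=0x18
Byte[7]=B4: continuation. acc=(acc<<6)|0x34=0x634
Byte[8]=BF: continuation. acc=(acc<<6)|0x3F=0x18D3F
Completed: cp=U+18D3F (starts at byte 5)
Byte[9]=EF: 3-byte lead, need 2 cont bytes. acc=0xF
Byte[10]=95: continuation. acc=(acc<<6)|0x15=0x3D5
Byte[11]=AE: continuation. acc=(acc<<6)|0x2E=0xF56E
Completed: cp=U+F56E (starts at byte 9)
Byte[12]=FF: INVALID lead byte (not 0xxx/110x/1110/11110)

Answer: 12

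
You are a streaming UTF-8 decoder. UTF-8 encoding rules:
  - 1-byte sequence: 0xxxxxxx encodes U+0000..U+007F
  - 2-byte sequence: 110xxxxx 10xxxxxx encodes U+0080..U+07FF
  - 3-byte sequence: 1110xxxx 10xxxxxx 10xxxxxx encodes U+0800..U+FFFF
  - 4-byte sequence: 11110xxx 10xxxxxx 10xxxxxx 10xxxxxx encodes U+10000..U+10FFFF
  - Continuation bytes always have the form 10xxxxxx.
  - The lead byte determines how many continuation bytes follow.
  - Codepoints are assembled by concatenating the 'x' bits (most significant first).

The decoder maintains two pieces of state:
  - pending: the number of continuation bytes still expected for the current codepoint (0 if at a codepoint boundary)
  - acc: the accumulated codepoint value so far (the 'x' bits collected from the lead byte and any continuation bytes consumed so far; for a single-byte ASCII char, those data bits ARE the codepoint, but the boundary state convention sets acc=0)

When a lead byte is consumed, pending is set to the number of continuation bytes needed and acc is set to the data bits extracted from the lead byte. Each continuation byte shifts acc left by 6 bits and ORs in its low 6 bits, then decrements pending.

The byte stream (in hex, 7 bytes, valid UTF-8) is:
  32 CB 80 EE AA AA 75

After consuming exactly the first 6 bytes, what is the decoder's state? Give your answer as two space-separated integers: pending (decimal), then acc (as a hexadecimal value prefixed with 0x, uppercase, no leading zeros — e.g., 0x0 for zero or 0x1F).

Byte[0]=32: 1-byte. pending=0, acc=0x0
Byte[1]=CB: 2-byte lead. pending=1, acc=0xB
Byte[2]=80: continuation. acc=(acc<<6)|0x00=0x2C0, pending=0
Byte[3]=EE: 3-byte lead. pending=2, acc=0xE
Byte[4]=AA: continuation. acc=(acc<<6)|0x2A=0x3AA, pending=1
Byte[5]=AA: continuation. acc=(acc<<6)|0x2A=0xEAAA, pending=0

Answer: 0 0xEAAA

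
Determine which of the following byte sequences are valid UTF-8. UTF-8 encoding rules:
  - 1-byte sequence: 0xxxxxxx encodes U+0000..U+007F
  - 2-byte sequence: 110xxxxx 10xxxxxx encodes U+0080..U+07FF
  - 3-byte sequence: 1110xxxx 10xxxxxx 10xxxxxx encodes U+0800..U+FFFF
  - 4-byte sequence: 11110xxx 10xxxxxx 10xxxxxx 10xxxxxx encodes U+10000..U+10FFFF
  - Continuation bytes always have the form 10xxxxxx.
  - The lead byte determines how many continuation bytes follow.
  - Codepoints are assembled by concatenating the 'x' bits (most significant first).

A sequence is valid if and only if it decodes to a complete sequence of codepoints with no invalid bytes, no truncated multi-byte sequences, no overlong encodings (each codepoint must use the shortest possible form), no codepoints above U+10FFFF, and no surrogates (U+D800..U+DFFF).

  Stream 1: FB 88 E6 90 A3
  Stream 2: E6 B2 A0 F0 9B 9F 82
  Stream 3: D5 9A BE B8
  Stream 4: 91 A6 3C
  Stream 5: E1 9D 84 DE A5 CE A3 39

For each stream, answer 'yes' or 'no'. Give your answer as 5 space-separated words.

Answer: no yes no no yes

Derivation:
Stream 1: error at byte offset 0. INVALID
Stream 2: decodes cleanly. VALID
Stream 3: error at byte offset 2. INVALID
Stream 4: error at byte offset 0. INVALID
Stream 5: decodes cleanly. VALID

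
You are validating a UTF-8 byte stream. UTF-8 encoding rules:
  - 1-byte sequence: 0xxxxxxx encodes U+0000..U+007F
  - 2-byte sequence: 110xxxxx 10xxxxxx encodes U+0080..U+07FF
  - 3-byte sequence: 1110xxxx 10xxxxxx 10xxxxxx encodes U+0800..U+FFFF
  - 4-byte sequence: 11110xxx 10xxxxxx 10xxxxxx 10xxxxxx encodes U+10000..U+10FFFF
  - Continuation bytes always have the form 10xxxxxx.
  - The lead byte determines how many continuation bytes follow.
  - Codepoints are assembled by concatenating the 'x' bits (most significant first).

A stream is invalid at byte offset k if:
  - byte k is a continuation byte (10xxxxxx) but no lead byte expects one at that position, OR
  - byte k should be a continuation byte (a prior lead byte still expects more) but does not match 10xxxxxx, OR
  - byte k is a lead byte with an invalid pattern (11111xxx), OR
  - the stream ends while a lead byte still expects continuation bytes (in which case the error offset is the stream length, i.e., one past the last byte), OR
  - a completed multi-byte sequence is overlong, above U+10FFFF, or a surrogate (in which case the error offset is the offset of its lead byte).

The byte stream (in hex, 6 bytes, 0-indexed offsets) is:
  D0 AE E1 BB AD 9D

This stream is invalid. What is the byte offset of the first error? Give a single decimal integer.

Answer: 5

Derivation:
Byte[0]=D0: 2-byte lead, need 1 cont bytes. acc=0x10
Byte[1]=AE: continuation. acc=(acc<<6)|0x2E=0x42E
Completed: cp=U+042E (starts at byte 0)
Byte[2]=E1: 3-byte lead, need 2 cont bytes. acc=0x1
Byte[3]=BB: continuation. acc=(acc<<6)|0x3B=0x7B
Byte[4]=AD: continuation. acc=(acc<<6)|0x2D=0x1EED
Completed: cp=U+1EED (starts at byte 2)
Byte[5]=9D: INVALID lead byte (not 0xxx/110x/1110/11110)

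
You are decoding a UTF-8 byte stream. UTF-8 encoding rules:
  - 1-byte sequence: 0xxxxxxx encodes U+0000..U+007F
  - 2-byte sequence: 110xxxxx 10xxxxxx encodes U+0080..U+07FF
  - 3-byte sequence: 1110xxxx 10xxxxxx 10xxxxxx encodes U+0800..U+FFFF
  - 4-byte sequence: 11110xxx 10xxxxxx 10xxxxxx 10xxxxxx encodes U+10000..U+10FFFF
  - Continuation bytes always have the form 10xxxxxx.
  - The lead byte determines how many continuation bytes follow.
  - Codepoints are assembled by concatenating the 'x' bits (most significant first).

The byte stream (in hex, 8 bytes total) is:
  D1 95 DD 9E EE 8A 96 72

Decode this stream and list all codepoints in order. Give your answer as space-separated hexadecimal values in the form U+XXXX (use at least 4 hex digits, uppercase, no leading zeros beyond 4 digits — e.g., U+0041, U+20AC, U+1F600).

Byte[0]=D1: 2-byte lead, need 1 cont bytes. acc=0x11
Byte[1]=95: continuation. acc=(acc<<6)|0x15=0x455
Completed: cp=U+0455 (starts at byte 0)
Byte[2]=DD: 2-byte lead, need 1 cont bytes. acc=0x1D
Byte[3]=9E: continuation. acc=(acc<<6)|0x1E=0x75E
Completed: cp=U+075E (starts at byte 2)
Byte[4]=EE: 3-byte lead, need 2 cont bytes. acc=0xE
Byte[5]=8A: continuation. acc=(acc<<6)|0x0A=0x38A
Byte[6]=96: continuation. acc=(acc<<6)|0x16=0xE296
Completed: cp=U+E296 (starts at byte 4)
Byte[7]=72: 1-byte ASCII. cp=U+0072

Answer: U+0455 U+075E U+E296 U+0072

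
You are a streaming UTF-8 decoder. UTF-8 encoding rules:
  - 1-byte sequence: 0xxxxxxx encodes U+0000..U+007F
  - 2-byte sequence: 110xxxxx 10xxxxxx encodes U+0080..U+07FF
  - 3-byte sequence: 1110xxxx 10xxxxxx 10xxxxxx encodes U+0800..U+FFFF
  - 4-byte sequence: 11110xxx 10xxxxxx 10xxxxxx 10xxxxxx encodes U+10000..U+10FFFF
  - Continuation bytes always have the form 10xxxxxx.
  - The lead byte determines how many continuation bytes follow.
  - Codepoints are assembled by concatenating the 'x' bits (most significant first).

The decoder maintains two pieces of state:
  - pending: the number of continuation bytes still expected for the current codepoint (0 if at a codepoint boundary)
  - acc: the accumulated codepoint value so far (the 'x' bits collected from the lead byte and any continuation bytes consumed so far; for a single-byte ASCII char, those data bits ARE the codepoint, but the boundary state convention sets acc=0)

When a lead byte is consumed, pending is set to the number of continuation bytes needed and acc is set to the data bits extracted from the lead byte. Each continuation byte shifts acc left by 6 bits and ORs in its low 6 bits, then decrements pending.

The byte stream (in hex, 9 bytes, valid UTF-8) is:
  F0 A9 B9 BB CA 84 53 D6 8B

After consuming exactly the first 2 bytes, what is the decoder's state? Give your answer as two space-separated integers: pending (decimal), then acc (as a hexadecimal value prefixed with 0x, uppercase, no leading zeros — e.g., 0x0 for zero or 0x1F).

Byte[0]=F0: 4-byte lead. pending=3, acc=0x0
Byte[1]=A9: continuation. acc=(acc<<6)|0x29=0x29, pending=2

Answer: 2 0x29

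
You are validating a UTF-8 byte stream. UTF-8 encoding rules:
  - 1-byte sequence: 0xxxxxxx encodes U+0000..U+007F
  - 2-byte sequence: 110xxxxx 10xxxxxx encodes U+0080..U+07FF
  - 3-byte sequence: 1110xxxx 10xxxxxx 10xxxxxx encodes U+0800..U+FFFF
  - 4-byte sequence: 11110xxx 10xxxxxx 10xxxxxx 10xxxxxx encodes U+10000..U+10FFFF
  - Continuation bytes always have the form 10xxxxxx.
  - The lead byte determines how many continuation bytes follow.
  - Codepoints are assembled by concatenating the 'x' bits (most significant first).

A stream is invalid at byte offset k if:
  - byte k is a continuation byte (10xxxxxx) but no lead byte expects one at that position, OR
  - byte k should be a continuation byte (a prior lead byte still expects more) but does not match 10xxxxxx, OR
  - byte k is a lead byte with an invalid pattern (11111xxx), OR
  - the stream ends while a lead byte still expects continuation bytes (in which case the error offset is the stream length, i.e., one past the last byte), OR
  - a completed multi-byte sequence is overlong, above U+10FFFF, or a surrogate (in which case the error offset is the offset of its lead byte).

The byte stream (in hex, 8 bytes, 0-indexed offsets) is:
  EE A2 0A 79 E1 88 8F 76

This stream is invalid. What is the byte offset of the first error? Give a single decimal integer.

Byte[0]=EE: 3-byte lead, need 2 cont bytes. acc=0xE
Byte[1]=A2: continuation. acc=(acc<<6)|0x22=0x3A2
Byte[2]=0A: expected 10xxxxxx continuation. INVALID

Answer: 2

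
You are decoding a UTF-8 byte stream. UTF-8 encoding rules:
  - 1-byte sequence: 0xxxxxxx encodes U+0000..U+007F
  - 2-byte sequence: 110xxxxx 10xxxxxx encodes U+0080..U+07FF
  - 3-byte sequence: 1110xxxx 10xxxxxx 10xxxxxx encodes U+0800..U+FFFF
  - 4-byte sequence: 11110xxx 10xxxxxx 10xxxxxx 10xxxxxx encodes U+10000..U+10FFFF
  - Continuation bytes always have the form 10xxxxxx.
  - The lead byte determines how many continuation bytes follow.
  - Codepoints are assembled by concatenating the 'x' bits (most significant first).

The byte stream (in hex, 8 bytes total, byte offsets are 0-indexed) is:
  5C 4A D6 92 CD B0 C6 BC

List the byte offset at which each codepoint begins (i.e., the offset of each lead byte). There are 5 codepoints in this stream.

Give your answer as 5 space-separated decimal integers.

Answer: 0 1 2 4 6

Derivation:
Byte[0]=5C: 1-byte ASCII. cp=U+005C
Byte[1]=4A: 1-byte ASCII. cp=U+004A
Byte[2]=D6: 2-byte lead, need 1 cont bytes. acc=0x16
Byte[3]=92: continuation. acc=(acc<<6)|0x12=0x592
Completed: cp=U+0592 (starts at byte 2)
Byte[4]=CD: 2-byte lead, need 1 cont bytes. acc=0xD
Byte[5]=B0: continuation. acc=(acc<<6)|0x30=0x370
Completed: cp=U+0370 (starts at byte 4)
Byte[6]=C6: 2-byte lead, need 1 cont bytes. acc=0x6
Byte[7]=BC: continuation. acc=(acc<<6)|0x3C=0x1BC
Completed: cp=U+01BC (starts at byte 6)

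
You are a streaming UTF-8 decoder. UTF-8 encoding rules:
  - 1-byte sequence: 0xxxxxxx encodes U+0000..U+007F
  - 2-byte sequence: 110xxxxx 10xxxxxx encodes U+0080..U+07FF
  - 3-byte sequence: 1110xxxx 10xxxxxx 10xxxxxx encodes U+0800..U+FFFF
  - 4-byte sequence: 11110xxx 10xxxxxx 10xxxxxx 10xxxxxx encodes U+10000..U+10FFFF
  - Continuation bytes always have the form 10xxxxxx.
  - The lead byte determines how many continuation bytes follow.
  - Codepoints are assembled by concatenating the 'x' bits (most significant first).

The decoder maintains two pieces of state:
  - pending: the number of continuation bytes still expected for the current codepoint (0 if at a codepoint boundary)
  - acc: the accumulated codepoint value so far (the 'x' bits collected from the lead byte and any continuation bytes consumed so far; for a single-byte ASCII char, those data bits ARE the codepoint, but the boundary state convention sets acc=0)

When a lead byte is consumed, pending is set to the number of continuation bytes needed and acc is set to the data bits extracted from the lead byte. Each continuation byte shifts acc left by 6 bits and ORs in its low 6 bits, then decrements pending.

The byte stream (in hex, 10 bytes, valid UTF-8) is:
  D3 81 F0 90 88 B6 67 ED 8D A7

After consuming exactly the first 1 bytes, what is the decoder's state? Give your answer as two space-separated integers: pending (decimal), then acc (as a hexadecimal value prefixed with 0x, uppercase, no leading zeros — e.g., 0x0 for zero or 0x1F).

Byte[0]=D3: 2-byte lead. pending=1, acc=0x13

Answer: 1 0x13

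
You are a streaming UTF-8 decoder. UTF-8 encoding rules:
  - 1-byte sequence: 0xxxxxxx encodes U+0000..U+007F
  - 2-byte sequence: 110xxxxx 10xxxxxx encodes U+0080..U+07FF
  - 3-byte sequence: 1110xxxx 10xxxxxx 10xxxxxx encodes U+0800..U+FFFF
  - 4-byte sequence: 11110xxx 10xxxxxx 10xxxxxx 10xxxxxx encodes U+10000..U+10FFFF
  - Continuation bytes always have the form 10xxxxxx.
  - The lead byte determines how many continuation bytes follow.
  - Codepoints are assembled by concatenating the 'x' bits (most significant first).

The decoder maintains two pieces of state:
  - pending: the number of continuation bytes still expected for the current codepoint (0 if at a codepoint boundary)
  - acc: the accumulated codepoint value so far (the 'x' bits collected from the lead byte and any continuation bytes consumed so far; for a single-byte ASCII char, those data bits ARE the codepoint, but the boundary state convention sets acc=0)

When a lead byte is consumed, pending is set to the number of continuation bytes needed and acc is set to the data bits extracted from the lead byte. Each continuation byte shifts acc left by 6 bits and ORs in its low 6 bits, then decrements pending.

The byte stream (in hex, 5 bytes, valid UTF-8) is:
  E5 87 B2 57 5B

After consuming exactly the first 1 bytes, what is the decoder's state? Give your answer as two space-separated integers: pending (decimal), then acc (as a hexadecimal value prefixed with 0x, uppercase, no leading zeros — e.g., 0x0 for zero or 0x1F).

Byte[0]=E5: 3-byte lead. pending=2, acc=0x5

Answer: 2 0x5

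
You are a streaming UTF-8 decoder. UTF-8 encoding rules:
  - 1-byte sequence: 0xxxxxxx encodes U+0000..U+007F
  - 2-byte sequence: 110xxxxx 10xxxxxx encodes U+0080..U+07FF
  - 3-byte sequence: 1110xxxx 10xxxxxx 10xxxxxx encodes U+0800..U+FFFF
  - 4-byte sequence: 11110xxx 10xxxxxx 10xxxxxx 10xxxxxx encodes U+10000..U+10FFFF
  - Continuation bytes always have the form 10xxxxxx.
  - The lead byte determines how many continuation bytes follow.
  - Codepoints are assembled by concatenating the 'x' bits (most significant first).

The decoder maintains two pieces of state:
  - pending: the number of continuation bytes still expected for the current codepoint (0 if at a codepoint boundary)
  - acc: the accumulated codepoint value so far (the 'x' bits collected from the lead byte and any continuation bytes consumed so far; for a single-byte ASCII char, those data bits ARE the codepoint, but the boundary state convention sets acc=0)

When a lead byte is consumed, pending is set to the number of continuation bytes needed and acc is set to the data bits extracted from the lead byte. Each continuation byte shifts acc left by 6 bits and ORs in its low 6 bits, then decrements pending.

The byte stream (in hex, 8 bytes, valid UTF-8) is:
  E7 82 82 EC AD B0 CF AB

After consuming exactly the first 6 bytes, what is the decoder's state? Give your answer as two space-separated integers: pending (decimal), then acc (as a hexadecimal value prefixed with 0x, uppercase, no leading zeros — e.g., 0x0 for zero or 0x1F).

Byte[0]=E7: 3-byte lead. pending=2, acc=0x7
Byte[1]=82: continuation. acc=(acc<<6)|0x02=0x1C2, pending=1
Byte[2]=82: continuation. acc=(acc<<6)|0x02=0x7082, pending=0
Byte[3]=EC: 3-byte lead. pending=2, acc=0xC
Byte[4]=AD: continuation. acc=(acc<<6)|0x2D=0x32D, pending=1
Byte[5]=B0: continuation. acc=(acc<<6)|0x30=0xCB70, pending=0

Answer: 0 0xCB70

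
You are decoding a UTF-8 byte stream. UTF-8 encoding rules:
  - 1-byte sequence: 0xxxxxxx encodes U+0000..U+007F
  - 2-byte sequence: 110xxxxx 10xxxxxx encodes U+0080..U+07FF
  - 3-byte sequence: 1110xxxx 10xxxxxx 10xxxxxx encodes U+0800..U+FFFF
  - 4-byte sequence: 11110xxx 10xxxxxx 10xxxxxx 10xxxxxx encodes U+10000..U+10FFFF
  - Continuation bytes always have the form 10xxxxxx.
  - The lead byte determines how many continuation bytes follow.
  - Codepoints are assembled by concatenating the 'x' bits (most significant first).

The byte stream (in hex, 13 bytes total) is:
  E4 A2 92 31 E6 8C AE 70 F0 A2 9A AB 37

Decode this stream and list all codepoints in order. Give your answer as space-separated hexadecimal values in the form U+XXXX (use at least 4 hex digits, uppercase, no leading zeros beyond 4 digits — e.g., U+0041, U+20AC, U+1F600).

Answer: U+4892 U+0031 U+632E U+0070 U+226AB U+0037

Derivation:
Byte[0]=E4: 3-byte lead, need 2 cont bytes. acc=0x4
Byte[1]=A2: continuation. acc=(acc<<6)|0x22=0x122
Byte[2]=92: continuation. acc=(acc<<6)|0x12=0x4892
Completed: cp=U+4892 (starts at byte 0)
Byte[3]=31: 1-byte ASCII. cp=U+0031
Byte[4]=E6: 3-byte lead, need 2 cont bytes. acc=0x6
Byte[5]=8C: continuation. acc=(acc<<6)|0x0C=0x18C
Byte[6]=AE: continuation. acc=(acc<<6)|0x2E=0x632E
Completed: cp=U+632E (starts at byte 4)
Byte[7]=70: 1-byte ASCII. cp=U+0070
Byte[8]=F0: 4-byte lead, need 3 cont bytes. acc=0x0
Byte[9]=A2: continuation. acc=(acc<<6)|0x22=0x22
Byte[10]=9A: continuation. acc=(acc<<6)|0x1A=0x89A
Byte[11]=AB: continuation. acc=(acc<<6)|0x2B=0x226AB
Completed: cp=U+226AB (starts at byte 8)
Byte[12]=37: 1-byte ASCII. cp=U+0037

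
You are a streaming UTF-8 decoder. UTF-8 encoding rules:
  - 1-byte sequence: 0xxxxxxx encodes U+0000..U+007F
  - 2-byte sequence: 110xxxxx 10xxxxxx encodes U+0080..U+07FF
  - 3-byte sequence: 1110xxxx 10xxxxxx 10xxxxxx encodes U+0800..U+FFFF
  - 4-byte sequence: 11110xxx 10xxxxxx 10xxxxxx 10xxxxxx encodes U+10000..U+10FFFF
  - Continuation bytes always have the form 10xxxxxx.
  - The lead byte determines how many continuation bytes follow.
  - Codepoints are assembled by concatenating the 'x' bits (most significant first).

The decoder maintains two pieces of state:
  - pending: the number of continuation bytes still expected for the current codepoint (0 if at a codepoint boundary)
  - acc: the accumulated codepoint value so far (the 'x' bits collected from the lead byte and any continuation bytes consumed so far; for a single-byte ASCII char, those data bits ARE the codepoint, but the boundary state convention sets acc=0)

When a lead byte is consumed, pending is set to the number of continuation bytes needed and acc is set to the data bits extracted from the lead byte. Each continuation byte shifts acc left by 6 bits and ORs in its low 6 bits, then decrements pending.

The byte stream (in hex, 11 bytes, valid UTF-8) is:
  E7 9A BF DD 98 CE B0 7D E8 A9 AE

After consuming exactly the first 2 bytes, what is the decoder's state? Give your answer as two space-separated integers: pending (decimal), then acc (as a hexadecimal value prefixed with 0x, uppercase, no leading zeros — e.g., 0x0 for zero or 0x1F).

Byte[0]=E7: 3-byte lead. pending=2, acc=0x7
Byte[1]=9A: continuation. acc=(acc<<6)|0x1A=0x1DA, pending=1

Answer: 1 0x1DA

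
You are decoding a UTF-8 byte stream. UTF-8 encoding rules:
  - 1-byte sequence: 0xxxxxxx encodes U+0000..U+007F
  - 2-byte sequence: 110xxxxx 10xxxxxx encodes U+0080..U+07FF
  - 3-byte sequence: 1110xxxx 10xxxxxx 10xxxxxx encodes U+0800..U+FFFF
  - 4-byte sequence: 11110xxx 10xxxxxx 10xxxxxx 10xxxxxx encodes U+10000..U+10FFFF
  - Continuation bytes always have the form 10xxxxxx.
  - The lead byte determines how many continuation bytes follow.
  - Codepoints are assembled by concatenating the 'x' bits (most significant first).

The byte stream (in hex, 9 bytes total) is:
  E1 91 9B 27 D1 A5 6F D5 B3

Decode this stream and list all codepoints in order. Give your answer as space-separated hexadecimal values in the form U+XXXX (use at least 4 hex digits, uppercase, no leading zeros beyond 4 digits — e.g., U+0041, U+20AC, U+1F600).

Answer: U+145B U+0027 U+0465 U+006F U+0573

Derivation:
Byte[0]=E1: 3-byte lead, need 2 cont bytes. acc=0x1
Byte[1]=91: continuation. acc=(acc<<6)|0x11=0x51
Byte[2]=9B: continuation. acc=(acc<<6)|0x1B=0x145B
Completed: cp=U+145B (starts at byte 0)
Byte[3]=27: 1-byte ASCII. cp=U+0027
Byte[4]=D1: 2-byte lead, need 1 cont bytes. acc=0x11
Byte[5]=A5: continuation. acc=(acc<<6)|0x25=0x465
Completed: cp=U+0465 (starts at byte 4)
Byte[6]=6F: 1-byte ASCII. cp=U+006F
Byte[7]=D5: 2-byte lead, need 1 cont bytes. acc=0x15
Byte[8]=B3: continuation. acc=(acc<<6)|0x33=0x573
Completed: cp=U+0573 (starts at byte 7)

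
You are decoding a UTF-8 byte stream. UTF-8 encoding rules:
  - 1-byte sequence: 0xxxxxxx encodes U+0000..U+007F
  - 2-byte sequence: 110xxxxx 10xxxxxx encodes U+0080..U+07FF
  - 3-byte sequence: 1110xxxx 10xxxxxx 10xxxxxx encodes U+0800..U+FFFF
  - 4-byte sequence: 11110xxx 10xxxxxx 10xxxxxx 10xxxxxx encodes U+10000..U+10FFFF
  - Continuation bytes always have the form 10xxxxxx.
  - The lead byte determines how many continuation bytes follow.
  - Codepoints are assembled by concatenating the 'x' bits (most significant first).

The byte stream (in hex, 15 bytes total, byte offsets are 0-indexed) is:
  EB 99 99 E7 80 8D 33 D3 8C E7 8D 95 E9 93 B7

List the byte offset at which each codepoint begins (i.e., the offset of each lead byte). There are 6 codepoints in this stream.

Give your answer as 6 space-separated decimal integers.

Answer: 0 3 6 7 9 12

Derivation:
Byte[0]=EB: 3-byte lead, need 2 cont bytes. acc=0xB
Byte[1]=99: continuation. acc=(acc<<6)|0x19=0x2D9
Byte[2]=99: continuation. acc=(acc<<6)|0x19=0xB659
Completed: cp=U+B659 (starts at byte 0)
Byte[3]=E7: 3-byte lead, need 2 cont bytes. acc=0x7
Byte[4]=80: continuation. acc=(acc<<6)|0x00=0x1C0
Byte[5]=8D: continuation. acc=(acc<<6)|0x0D=0x700D
Completed: cp=U+700D (starts at byte 3)
Byte[6]=33: 1-byte ASCII. cp=U+0033
Byte[7]=D3: 2-byte lead, need 1 cont bytes. acc=0x13
Byte[8]=8C: continuation. acc=(acc<<6)|0x0C=0x4CC
Completed: cp=U+04CC (starts at byte 7)
Byte[9]=E7: 3-byte lead, need 2 cont bytes. acc=0x7
Byte[10]=8D: continuation. acc=(acc<<6)|0x0D=0x1CD
Byte[11]=95: continuation. acc=(acc<<6)|0x15=0x7355
Completed: cp=U+7355 (starts at byte 9)
Byte[12]=E9: 3-byte lead, need 2 cont bytes. acc=0x9
Byte[13]=93: continuation. acc=(acc<<6)|0x13=0x253
Byte[14]=B7: continuation. acc=(acc<<6)|0x37=0x94F7
Completed: cp=U+94F7 (starts at byte 12)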